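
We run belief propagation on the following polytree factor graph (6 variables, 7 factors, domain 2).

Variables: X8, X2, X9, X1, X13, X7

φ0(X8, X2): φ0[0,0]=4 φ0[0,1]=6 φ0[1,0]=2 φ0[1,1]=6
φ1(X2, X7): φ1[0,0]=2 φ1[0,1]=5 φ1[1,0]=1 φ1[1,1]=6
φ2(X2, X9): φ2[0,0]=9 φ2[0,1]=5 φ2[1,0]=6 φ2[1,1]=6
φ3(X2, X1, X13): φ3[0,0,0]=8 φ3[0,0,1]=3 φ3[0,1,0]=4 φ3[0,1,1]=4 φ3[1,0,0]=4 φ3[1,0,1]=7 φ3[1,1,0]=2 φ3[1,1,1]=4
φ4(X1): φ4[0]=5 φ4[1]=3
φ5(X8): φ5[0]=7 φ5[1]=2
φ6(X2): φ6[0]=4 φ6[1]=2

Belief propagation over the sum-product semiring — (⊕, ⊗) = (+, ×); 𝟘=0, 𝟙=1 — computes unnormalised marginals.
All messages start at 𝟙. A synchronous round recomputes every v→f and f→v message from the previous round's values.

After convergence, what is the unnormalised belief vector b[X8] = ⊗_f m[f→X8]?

init: all messages = 𝟙 over 2 values
r1 m[φ0→X8] = [10, 8]
r1 m[φ0→X2] = [6, 12]
r1 m[φ1→X2] = [7, 7]
r1 m[φ1→X7] = [3, 11]
r1 m[φ2→X2] = [14, 12]
r1 m[φ2→X9] = [15, 11]
r1 m[φ3→X2] = [19, 17]
r1 m[φ3→X1] = [22, 14]
r1 m[φ3→X13] = [18, 18]
r1 m[φ4→X1] = [5, 3]
r1 m[φ5→X8] = [7, 2]
r1 m[φ6→X2] = [4, 2]
r1 m[X8→φ0] = [1, 1]
r1 m[X8→φ5] = [1, 1]
r1 m[X2→φ0] = [1, 1]
r1 m[X2→φ1] = [1, 1]
r1 m[X2→φ2] = [1, 1]
r1 m[X2→φ3] = [1, 1]
r1 m[X2→φ6] = [1, 1]
r1 m[X9→φ2] = [1, 1]
r1 m[X1→φ3] = [1, 1]
r1 m[X1→φ4] = [1, 1]
r1 m[X13→φ3] = [1, 1]
r1 m[X7→φ1] = [1, 1]
r2 m[φ0→X8] = [10, 8]
r2 m[φ0→X2] = [6, 12]
r2 m[φ1→X2] = [7, 7]
r2 m[φ1→X7] = [3, 11]
r2 m[φ2→X2] = [14, 12]
r2 m[φ2→X9] = [15, 11]
r2 m[φ3→X2] = [19, 17]
r2 m[φ3→X1] = [22, 14]
r2 m[φ3→X13] = [18, 18]
r2 m[φ4→X1] = [5, 3]
r2 m[φ5→X8] = [7, 2]
r2 m[φ6→X2] = [4, 2]
r2 m[X8→φ0] = [7, 2]
r2 m[X8→φ5] = [10, 8]
r2 m[X2→φ0] = [7448, 2856]
r2 m[X2→φ1] = [6384, 4896]
r2 m[X2→φ2] = [3192, 2856]
r2 m[X2→φ3] = [2352, 2016]
r2 m[X2→φ6] = [11172, 17136]
r2 m[X9→φ2] = [1, 1]
r2 m[X1→φ3] = [5, 3]
r2 m[X1→φ4] = [22, 14]
r2 m[X13→φ3] = [1, 1]
r2 m[X7→φ1] = [1, 1]
r3 m[φ0→X8] = [46928, 32032]
r3 m[φ0→X2] = [32, 54]
r3 m[φ1→X2] = [7, 7]
r3 m[φ1→X7] = [17664, 61296]
r3 m[φ2→X2] = [14, 12]
r3 m[φ2→X9] = [45864, 33096]
r3 m[φ3→X2] = [79, 73]
r3 m[φ3→X1] = [48048, 30912]
r3 m[φ3→X13] = [174720, 158256]
r3 m[φ4→X1] = [5, 3]
r3 m[φ5→X8] = [7, 2]
r3 m[φ6→X2] = [4, 2]
r3 m[X8→φ0] = [7, 2]
r3 m[X8→φ5] = [10, 8]
r3 m[X2→φ0] = [7448, 2856]
r3 m[X2→φ1] = [6384, 4896]
r3 m[X2→φ2] = [3192, 2856]
r3 m[X2→φ3] = [2352, 2016]
r3 m[X2→φ6] = [11172, 17136]
r3 m[X9→φ2] = [1, 1]
r3 m[X1→φ3] = [5, 3]
r3 m[X1→φ4] = [22, 14]
r3 m[X13→φ3] = [1, 1]
r3 m[X7→φ1] = [1, 1]
r4 m[φ0→X8] = [46928, 32032]
r4 m[φ0→X2] = [32, 54]
r4 m[φ1→X2] = [7, 7]
r4 m[φ1→X7] = [17664, 61296]
r4 m[φ2→X2] = [14, 12]
r4 m[φ2→X9] = [45864, 33096]
r4 m[φ3→X2] = [79, 73]
r4 m[φ3→X1] = [48048, 30912]
r4 m[φ3→X13] = [174720, 158256]
r4 m[φ4→X1] = [5, 3]
r4 m[φ5→X8] = [7, 2]
r4 m[φ6→X2] = [4, 2]
r4 m[X8→φ0] = [7, 2]
r4 m[X8→φ5] = [46928, 32032]
r4 m[X2→φ0] = [30968, 12264]
r4 m[X2→φ1] = [141568, 94608]
r4 m[X2→φ2] = [70784, 55188]
r4 m[X2→φ3] = [12544, 9072]
r4 m[X2→φ6] = [247744, 331128]
r4 m[X9→φ2] = [1, 1]
r4 m[X1→φ3] = [5, 3]
r4 m[X1→φ4] = [48048, 30912]
r4 m[X13→φ3] = [1, 1]
r4 m[X7→φ1] = [1, 1]
r5 m[φ0→X8] = [197456, 135520]
r5 m[φ0→X2] = [32, 54]
r5 m[φ1→X2] = [7, 7]
r5 m[φ1→X7] = [377744, 1275488]
r5 m[φ2→X2] = [14, 12]
r5 m[φ2→X9] = [968184, 685048]
r5 m[φ3→X2] = [79, 73]
r5 m[φ3→X1] = [237776, 154784]
r5 m[φ3→X13] = [888160, 765072]
r5 m[φ4→X1] = [5, 3]
r5 m[φ5→X8] = [7, 2]
r5 m[φ6→X2] = [4, 2]
r5 m[X8→φ0] = [7, 2]
r5 m[X8→φ5] = [46928, 32032]
r5 m[X2→φ0] = [30968, 12264]
r5 m[X2→φ1] = [141568, 94608]
r5 m[X2→φ2] = [70784, 55188]
r5 m[X2→φ3] = [12544, 9072]
r5 m[X2→φ6] = [247744, 331128]
r5 m[X9→φ2] = [1, 1]
r5 m[X1→φ3] = [5, 3]
r5 m[X1→φ4] = [48048, 30912]
r5 m[X13→φ3] = [1, 1]
r5 m[X7→φ1] = [1, 1]
r6 m[φ0→X8] = [197456, 135520]
r6 m[φ0→X2] = [32, 54]
r6 m[φ1→X2] = [7, 7]
r6 m[φ1→X7] = [377744, 1275488]
r6 m[φ2→X2] = [14, 12]
r6 m[φ2→X9] = [968184, 685048]
r6 m[φ3→X2] = [79, 73]
r6 m[φ3→X1] = [237776, 154784]
r6 m[φ3→X13] = [888160, 765072]
r6 m[φ4→X1] = [5, 3]
r6 m[φ5→X8] = [7, 2]
r6 m[φ6→X2] = [4, 2]
r6 m[X8→φ0] = [7, 2]
r6 m[X8→φ5] = [197456, 135520]
r6 m[X2→φ0] = [30968, 12264]
r6 m[X2→φ1] = [141568, 94608]
r6 m[X2→φ2] = [70784, 55188]
r6 m[X2→φ3] = [12544, 9072]
r6 m[X2→φ6] = [247744, 331128]
r6 m[X9→φ2] = [1, 1]
r6 m[X1→φ3] = [5, 3]
r6 m[X1→φ4] = [237776, 154784]
r6 m[X13→φ3] = [1, 1]
r6 m[X7→φ1] = [1, 1]
r7 m[φ0→X8] = [197456, 135520]
r7 m[φ0→X2] = [32, 54]
r7 m[φ1→X2] = [7, 7]
r7 m[φ1→X7] = [377744, 1275488]
r7 m[φ2→X2] = [14, 12]
r7 m[φ2→X9] = [968184, 685048]
r7 m[φ3→X2] = [79, 73]
r7 m[φ3→X1] = [237776, 154784]
r7 m[φ3→X13] = [888160, 765072]
r7 m[φ4→X1] = [5, 3]
r7 m[φ5→X8] = [7, 2]
r7 m[φ6→X2] = [4, 2]
r7 m[X8→φ0] = [7, 2]
r7 m[X8→φ5] = [197456, 135520]
r7 m[X2→φ0] = [30968, 12264]
r7 m[X2→φ1] = [141568, 94608]
r7 m[X2→φ2] = [70784, 55188]
r7 m[X2→φ3] = [12544, 9072]
r7 m[X2→φ6] = [247744, 331128]
r7 m[X9→φ2] = [1, 1]
r7 m[X1→φ3] = [5, 3]
r7 m[X1→φ4] = [237776, 154784]
r7 m[X13→φ3] = [1, 1]
r7 m[X7→φ1] = [1, 1]
fixed point reached at round 7
b[X8] = ⊗ incoming = [1382192, 271040]

b[X8] = [1382192, 271040]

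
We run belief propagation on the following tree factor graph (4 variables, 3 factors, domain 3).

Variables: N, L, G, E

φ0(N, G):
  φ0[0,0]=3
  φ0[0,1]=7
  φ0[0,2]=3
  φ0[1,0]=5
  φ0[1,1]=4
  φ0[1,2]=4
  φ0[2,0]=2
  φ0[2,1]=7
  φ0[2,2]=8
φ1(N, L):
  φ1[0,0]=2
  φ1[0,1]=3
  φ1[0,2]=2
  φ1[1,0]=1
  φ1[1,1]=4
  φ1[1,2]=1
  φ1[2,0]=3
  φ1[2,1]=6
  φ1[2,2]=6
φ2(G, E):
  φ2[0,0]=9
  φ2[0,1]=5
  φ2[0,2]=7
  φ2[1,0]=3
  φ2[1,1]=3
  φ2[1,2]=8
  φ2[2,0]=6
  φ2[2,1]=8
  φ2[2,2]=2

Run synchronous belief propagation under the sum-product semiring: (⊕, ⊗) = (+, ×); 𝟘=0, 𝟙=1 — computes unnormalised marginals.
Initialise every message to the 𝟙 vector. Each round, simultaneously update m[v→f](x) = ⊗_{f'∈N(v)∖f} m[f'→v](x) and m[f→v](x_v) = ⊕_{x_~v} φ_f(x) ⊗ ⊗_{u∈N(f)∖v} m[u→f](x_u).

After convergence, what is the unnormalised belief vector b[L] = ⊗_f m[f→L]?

init: all messages = 𝟙 over 3 values
r1 m[φ0→N] = [13, 13, 17]
r1 m[φ0→G] = [10, 18, 15]
r1 m[φ1→N] = [7, 6, 15]
r1 m[φ1→L] = [6, 13, 9]
r1 m[φ2→G] = [21, 14, 16]
r1 m[φ2→E] = [18, 16, 17]
r1 m[N→φ0] = [1, 1, 1]
r1 m[N→φ1] = [1, 1, 1]
r1 m[L→φ1] = [1, 1, 1]
r1 m[G→φ0] = [1, 1, 1]
r1 m[G→φ2] = [1, 1, 1]
r1 m[E→φ2] = [1, 1, 1]
r2 m[φ0→N] = [13, 13, 17]
r2 m[φ0→G] = [10, 18, 15]
r2 m[φ1→N] = [7, 6, 15]
r2 m[φ1→L] = [6, 13, 9]
r2 m[φ2→G] = [21, 14, 16]
r2 m[φ2→E] = [18, 16, 17]
r2 m[N→φ0] = [7, 6, 15]
r2 m[N→φ1] = [13, 13, 17]
r2 m[L→φ1] = [1, 1, 1]
r2 m[G→φ0] = [21, 14, 16]
r2 m[G→φ2] = [10, 18, 15]
r2 m[E→φ2] = [1, 1, 1]
r3 m[φ0→N] = [209, 225, 268]
r3 m[φ0→G] = [81, 178, 165]
r3 m[φ1→N] = [7, 6, 15]
r3 m[φ1→L] = [90, 193, 141]
r3 m[φ2→G] = [21, 14, 16]
r3 m[φ2→E] = [234, 224, 244]
r3 m[N→φ0] = [7, 6, 15]
r3 m[N→φ1] = [13, 13, 17]
r3 m[L→φ1] = [1, 1, 1]
r3 m[G→φ0] = [21, 14, 16]
r3 m[G→φ2] = [10, 18, 15]
r3 m[E→φ2] = [1, 1, 1]
r4 m[φ0→N] = [209, 225, 268]
r4 m[φ0→G] = [81, 178, 165]
r4 m[φ1→N] = [7, 6, 15]
r4 m[φ1→L] = [90, 193, 141]
r4 m[φ2→G] = [21, 14, 16]
r4 m[φ2→E] = [234, 224, 244]
r4 m[N→φ0] = [7, 6, 15]
r4 m[N→φ1] = [209, 225, 268]
r4 m[L→φ1] = [1, 1, 1]
r4 m[G→φ0] = [21, 14, 16]
r4 m[G→φ2] = [81, 178, 165]
r4 m[E→φ2] = [1, 1, 1]
r5 m[φ0→N] = [209, 225, 268]
r5 m[φ0→G] = [81, 178, 165]
r5 m[φ1→N] = [7, 6, 15]
r5 m[φ1→L] = [1447, 3135, 2251]
r5 m[φ2→G] = [21, 14, 16]
r5 m[φ2→E] = [2253, 2259, 2321]
r5 m[N→φ0] = [7, 6, 15]
r5 m[N→φ1] = [209, 225, 268]
r5 m[L→φ1] = [1, 1, 1]
r5 m[G→φ0] = [21, 14, 16]
r5 m[G→φ2] = [81, 178, 165]
r5 m[E→φ2] = [1, 1, 1]
r6 m[φ0→N] = [209, 225, 268]
r6 m[φ0→G] = [81, 178, 165]
r6 m[φ1→N] = [7, 6, 15]
r6 m[φ1→L] = [1447, 3135, 2251]
r6 m[φ2→G] = [21, 14, 16]
r6 m[φ2→E] = [2253, 2259, 2321]
r6 m[N→φ0] = [7, 6, 15]
r6 m[N→φ1] = [209, 225, 268]
r6 m[L→φ1] = [1, 1, 1]
r6 m[G→φ0] = [21, 14, 16]
r6 m[G→φ2] = [81, 178, 165]
r6 m[E→φ2] = [1, 1, 1]
fixed point reached at round 6
b[L] = ⊗ incoming = [1447, 3135, 2251]

b[L] = [1447, 3135, 2251]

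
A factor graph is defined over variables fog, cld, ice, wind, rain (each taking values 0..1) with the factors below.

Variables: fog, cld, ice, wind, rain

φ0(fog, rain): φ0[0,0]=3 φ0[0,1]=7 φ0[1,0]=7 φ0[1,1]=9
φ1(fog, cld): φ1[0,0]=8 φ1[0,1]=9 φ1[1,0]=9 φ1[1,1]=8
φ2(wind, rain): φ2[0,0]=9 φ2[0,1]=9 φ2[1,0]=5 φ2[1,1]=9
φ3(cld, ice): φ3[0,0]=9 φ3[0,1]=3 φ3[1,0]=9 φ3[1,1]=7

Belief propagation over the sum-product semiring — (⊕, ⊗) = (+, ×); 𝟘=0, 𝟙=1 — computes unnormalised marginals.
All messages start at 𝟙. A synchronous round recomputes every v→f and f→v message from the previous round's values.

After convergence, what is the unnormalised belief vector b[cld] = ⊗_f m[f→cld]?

b[cld] = [44208, 57472]

init: all messages = 𝟙 over 2 values
r1 m[φ0→fog] = [10, 16]
r1 m[φ0→rain] = [10, 16]
r1 m[φ1→fog] = [17, 17]
r1 m[φ1→cld] = [17, 17]
r1 m[φ2→wind] = [18, 14]
r1 m[φ2→rain] = [14, 18]
r1 m[φ3→cld] = [12, 16]
r1 m[φ3→ice] = [18, 10]
r1 m[fog→φ0] = [1, 1]
r1 m[fog→φ1] = [1, 1]
r1 m[cld→φ1] = [1, 1]
r1 m[cld→φ3] = [1, 1]
r1 m[ice→φ3] = [1, 1]
r1 m[wind→φ2] = [1, 1]
r1 m[rain→φ0] = [1, 1]
r1 m[rain→φ2] = [1, 1]
r2 m[φ0→fog] = [10, 16]
r2 m[φ0→rain] = [10, 16]
r2 m[φ1→fog] = [17, 17]
r2 m[φ1→cld] = [17, 17]
r2 m[φ2→wind] = [18, 14]
r2 m[φ2→rain] = [14, 18]
r2 m[φ3→cld] = [12, 16]
r2 m[φ3→ice] = [18, 10]
r2 m[fog→φ0] = [17, 17]
r2 m[fog→φ1] = [10, 16]
r2 m[cld→φ1] = [12, 16]
r2 m[cld→φ3] = [17, 17]
r2 m[ice→φ3] = [1, 1]
r2 m[wind→φ2] = [1, 1]
r2 m[rain→φ0] = [14, 18]
r2 m[rain→φ2] = [10, 16]
r3 m[φ0→fog] = [168, 260]
r3 m[φ0→rain] = [170, 272]
r3 m[φ1→fog] = [240, 236]
r3 m[φ1→cld] = [224, 218]
r3 m[φ2→wind] = [234, 194]
r3 m[φ2→rain] = [14, 18]
r3 m[φ3→cld] = [12, 16]
r3 m[φ3→ice] = [306, 170]
r3 m[fog→φ0] = [17, 17]
r3 m[fog→φ1] = [10, 16]
r3 m[cld→φ1] = [12, 16]
r3 m[cld→φ3] = [17, 17]
r3 m[ice→φ3] = [1, 1]
r3 m[wind→φ2] = [1, 1]
r3 m[rain→φ0] = [14, 18]
r3 m[rain→φ2] = [10, 16]
r4 m[φ0→fog] = [168, 260]
r4 m[φ0→rain] = [170, 272]
r4 m[φ1→fog] = [240, 236]
r4 m[φ1→cld] = [224, 218]
r4 m[φ2→wind] = [234, 194]
r4 m[φ2→rain] = [14, 18]
r4 m[φ3→cld] = [12, 16]
r4 m[φ3→ice] = [306, 170]
r4 m[fog→φ0] = [240, 236]
r4 m[fog→φ1] = [168, 260]
r4 m[cld→φ1] = [12, 16]
r4 m[cld→φ3] = [224, 218]
r4 m[ice→φ3] = [1, 1]
r4 m[wind→φ2] = [1, 1]
r4 m[rain→φ0] = [14, 18]
r4 m[rain→φ2] = [170, 272]
r5 m[φ0→fog] = [168, 260]
r5 m[φ0→rain] = [2372, 3804]
r5 m[φ1→fog] = [240, 236]
r5 m[φ1→cld] = [3684, 3592]
r5 m[φ2→wind] = [3978, 3298]
r5 m[φ2→rain] = [14, 18]
r5 m[φ3→cld] = [12, 16]
r5 m[φ3→ice] = [3978, 2198]
r5 m[fog→φ0] = [240, 236]
r5 m[fog→φ1] = [168, 260]
r5 m[cld→φ1] = [12, 16]
r5 m[cld→φ3] = [224, 218]
r5 m[ice→φ3] = [1, 1]
r5 m[wind→φ2] = [1, 1]
r5 m[rain→φ0] = [14, 18]
r5 m[rain→φ2] = [170, 272]
r6 m[φ0→fog] = [168, 260]
r6 m[φ0→rain] = [2372, 3804]
r6 m[φ1→fog] = [240, 236]
r6 m[φ1→cld] = [3684, 3592]
r6 m[φ2→wind] = [3978, 3298]
r6 m[φ2→rain] = [14, 18]
r6 m[φ3→cld] = [12, 16]
r6 m[φ3→ice] = [3978, 2198]
r6 m[fog→φ0] = [240, 236]
r6 m[fog→φ1] = [168, 260]
r6 m[cld→φ1] = [12, 16]
r6 m[cld→φ3] = [3684, 3592]
r6 m[ice→φ3] = [1, 1]
r6 m[wind→φ2] = [1, 1]
r6 m[rain→φ0] = [14, 18]
r6 m[rain→φ2] = [2372, 3804]
r7 m[φ0→fog] = [168, 260]
r7 m[φ0→rain] = [2372, 3804]
r7 m[φ1→fog] = [240, 236]
r7 m[φ1→cld] = [3684, 3592]
r7 m[φ2→wind] = [55584, 46096]
r7 m[φ2→rain] = [14, 18]
r7 m[φ3→cld] = [12, 16]
r7 m[φ3→ice] = [65484, 36196]
r7 m[fog→φ0] = [240, 236]
r7 m[fog→φ1] = [168, 260]
r7 m[cld→φ1] = [12, 16]
r7 m[cld→φ3] = [3684, 3592]
r7 m[ice→φ3] = [1, 1]
r7 m[wind→φ2] = [1, 1]
r7 m[rain→φ0] = [14, 18]
r7 m[rain→φ2] = [2372, 3804]
r8 m[φ0→fog] = [168, 260]
r8 m[φ0→rain] = [2372, 3804]
r8 m[φ1→fog] = [240, 236]
r8 m[φ1→cld] = [3684, 3592]
r8 m[φ2→wind] = [55584, 46096]
r8 m[φ2→rain] = [14, 18]
r8 m[φ3→cld] = [12, 16]
r8 m[φ3→ice] = [65484, 36196]
r8 m[fog→φ0] = [240, 236]
r8 m[fog→φ1] = [168, 260]
r8 m[cld→φ1] = [12, 16]
r8 m[cld→φ3] = [3684, 3592]
r8 m[ice→φ3] = [1, 1]
r8 m[wind→φ2] = [1, 1]
r8 m[rain→φ0] = [14, 18]
r8 m[rain→φ2] = [2372, 3804]
fixed point reached at round 8
b[cld] = ⊗ incoming = [44208, 57472]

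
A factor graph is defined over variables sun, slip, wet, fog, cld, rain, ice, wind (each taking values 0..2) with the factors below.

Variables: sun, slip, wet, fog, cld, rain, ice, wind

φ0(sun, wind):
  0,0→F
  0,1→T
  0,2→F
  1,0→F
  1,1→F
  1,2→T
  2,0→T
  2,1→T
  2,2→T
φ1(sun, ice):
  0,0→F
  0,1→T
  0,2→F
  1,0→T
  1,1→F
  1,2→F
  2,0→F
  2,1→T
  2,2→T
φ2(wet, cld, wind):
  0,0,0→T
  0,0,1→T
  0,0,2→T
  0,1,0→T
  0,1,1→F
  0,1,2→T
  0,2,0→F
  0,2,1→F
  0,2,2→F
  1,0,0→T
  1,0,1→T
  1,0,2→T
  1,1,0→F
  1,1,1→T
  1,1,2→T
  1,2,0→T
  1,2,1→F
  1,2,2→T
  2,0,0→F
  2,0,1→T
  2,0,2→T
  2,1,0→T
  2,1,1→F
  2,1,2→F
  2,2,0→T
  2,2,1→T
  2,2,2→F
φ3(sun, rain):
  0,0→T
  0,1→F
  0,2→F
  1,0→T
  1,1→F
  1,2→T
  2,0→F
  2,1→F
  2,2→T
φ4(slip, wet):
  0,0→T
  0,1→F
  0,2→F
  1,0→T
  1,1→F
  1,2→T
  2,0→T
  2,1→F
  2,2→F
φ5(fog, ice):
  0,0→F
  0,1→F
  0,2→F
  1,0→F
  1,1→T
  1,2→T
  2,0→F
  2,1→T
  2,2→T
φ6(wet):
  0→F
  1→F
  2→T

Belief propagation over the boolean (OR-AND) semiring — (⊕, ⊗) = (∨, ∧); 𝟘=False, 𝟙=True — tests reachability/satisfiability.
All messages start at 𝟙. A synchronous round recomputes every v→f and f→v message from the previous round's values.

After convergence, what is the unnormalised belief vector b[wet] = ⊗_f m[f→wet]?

init: all messages = 𝟙 over 3 values
r1 m[φ0→sun] = [T, T, T]
r1 m[φ0→wind] = [T, T, T]
r1 m[φ1→sun] = [T, T, T]
r1 m[φ1→ice] = [T, T, T]
r1 m[φ2→wet] = [T, T, T]
r1 m[φ2→cld] = [T, T, T]
r1 m[φ2→wind] = [T, T, T]
r1 m[φ3→sun] = [T, T, T]
r1 m[φ3→rain] = [T, F, T]
r1 m[φ4→slip] = [T, T, T]
r1 m[φ4→wet] = [T, F, T]
r1 m[φ5→fog] = [F, T, T]
r1 m[φ5→ice] = [F, T, T]
r1 m[φ6→wet] = [F, F, T]
r1 m[sun→φ0] = [T, T, T]
r1 m[sun→φ1] = [T, T, T]
r1 m[sun→φ3] = [T, T, T]
r1 m[slip→φ4] = [T, T, T]
r1 m[wet→φ2] = [T, T, T]
r1 m[wet→φ4] = [T, T, T]
r1 m[wet→φ6] = [T, T, T]
r1 m[fog→φ5] = [T, T, T]
r1 m[cld→φ2] = [T, T, T]
r1 m[rain→φ3] = [T, T, T]
r1 m[ice→φ1] = [T, T, T]
r1 m[ice→φ5] = [T, T, T]
r1 m[wind→φ0] = [T, T, T]
r1 m[wind→φ2] = [T, T, T]
r2 m[φ0→sun] = [T, T, T]
r2 m[φ0→wind] = [T, T, T]
r2 m[φ1→sun] = [T, T, T]
r2 m[φ1→ice] = [T, T, T]
r2 m[φ2→wet] = [T, T, T]
r2 m[φ2→cld] = [T, T, T]
r2 m[φ2→wind] = [T, T, T]
r2 m[φ3→sun] = [T, T, T]
r2 m[φ3→rain] = [T, F, T]
r2 m[φ4→slip] = [T, T, T]
r2 m[φ4→wet] = [T, F, T]
r2 m[φ5→fog] = [F, T, T]
r2 m[φ5→ice] = [F, T, T]
r2 m[φ6→wet] = [F, F, T]
r2 m[sun→φ0] = [T, T, T]
r2 m[sun→φ1] = [T, T, T]
r2 m[sun→φ3] = [T, T, T]
r2 m[slip→φ4] = [T, T, T]
r2 m[wet→φ2] = [F, F, T]
r2 m[wet→φ4] = [F, F, T]
r2 m[wet→φ6] = [T, F, T]
r2 m[fog→φ5] = [T, T, T]
r2 m[cld→φ2] = [T, T, T]
r2 m[rain→φ3] = [T, T, T]
r2 m[ice→φ1] = [F, T, T]
r2 m[ice→φ5] = [T, T, T]
r2 m[wind→φ0] = [T, T, T]
r2 m[wind→φ2] = [T, T, T]
r3 m[φ0→sun] = [T, T, T]
r3 m[φ0→wind] = [T, T, T]
r3 m[φ1→sun] = [T, F, T]
r3 m[φ1→ice] = [T, T, T]
r3 m[φ2→wet] = [T, T, T]
r3 m[φ2→cld] = [T, T, T]
r3 m[φ2→wind] = [T, T, T]
r3 m[φ3→sun] = [T, T, T]
r3 m[φ3→rain] = [T, F, T]
r3 m[φ4→slip] = [F, T, F]
r3 m[φ4→wet] = [T, F, T]
r3 m[φ5→fog] = [F, T, T]
r3 m[φ5→ice] = [F, T, T]
r3 m[φ6→wet] = [F, F, T]
r3 m[sun→φ0] = [T, T, T]
r3 m[sun→φ1] = [T, T, T]
r3 m[sun→φ3] = [T, T, T]
r3 m[slip→φ4] = [T, T, T]
r3 m[wet→φ2] = [F, F, T]
r3 m[wet→φ4] = [F, F, T]
r3 m[wet→φ6] = [T, F, T]
r3 m[fog→φ5] = [T, T, T]
r3 m[cld→φ2] = [T, T, T]
r3 m[rain→φ3] = [T, T, T]
r3 m[ice→φ1] = [F, T, T]
r3 m[ice→φ5] = [T, T, T]
r3 m[wind→φ0] = [T, T, T]
r3 m[wind→φ2] = [T, T, T]
r4 m[φ0→sun] = [T, T, T]
r4 m[φ0→wind] = [T, T, T]
r4 m[φ1→sun] = [T, F, T]
r4 m[φ1→ice] = [T, T, T]
r4 m[φ2→wet] = [T, T, T]
r4 m[φ2→cld] = [T, T, T]
r4 m[φ2→wind] = [T, T, T]
r4 m[φ3→sun] = [T, T, T]
r4 m[φ3→rain] = [T, F, T]
r4 m[φ4→slip] = [F, T, F]
r4 m[φ4→wet] = [T, F, T]
r4 m[φ5→fog] = [F, T, T]
r4 m[φ5→ice] = [F, T, T]
r4 m[φ6→wet] = [F, F, T]
r4 m[sun→φ0] = [T, F, T]
r4 m[sun→φ1] = [T, T, T]
r4 m[sun→φ3] = [T, F, T]
r4 m[slip→φ4] = [T, T, T]
r4 m[wet→φ2] = [F, F, T]
r4 m[wet→φ4] = [F, F, T]
r4 m[wet→φ6] = [T, F, T]
r4 m[fog→φ5] = [T, T, T]
r4 m[cld→φ2] = [T, T, T]
r4 m[rain→φ3] = [T, T, T]
r4 m[ice→φ1] = [F, T, T]
r4 m[ice→φ5] = [T, T, T]
r4 m[wind→φ0] = [T, T, T]
r4 m[wind→φ2] = [T, T, T]
r5 m[φ0→sun] = [T, T, T]
r5 m[φ0→wind] = [T, T, T]
r5 m[φ1→sun] = [T, F, T]
r5 m[φ1→ice] = [T, T, T]
r5 m[φ2→wet] = [T, T, T]
r5 m[φ2→cld] = [T, T, T]
r5 m[φ2→wind] = [T, T, T]
r5 m[φ3→sun] = [T, T, T]
r5 m[φ3→rain] = [T, F, T]
r5 m[φ4→slip] = [F, T, F]
r5 m[φ4→wet] = [T, F, T]
r5 m[φ5→fog] = [F, T, T]
r5 m[φ5→ice] = [F, T, T]
r5 m[φ6→wet] = [F, F, T]
r5 m[sun→φ0] = [T, F, T]
r5 m[sun→φ1] = [T, T, T]
r5 m[sun→φ3] = [T, F, T]
r5 m[slip→φ4] = [T, T, T]
r5 m[wet→φ2] = [F, F, T]
r5 m[wet→φ4] = [F, F, T]
r5 m[wet→φ6] = [T, F, T]
r5 m[fog→φ5] = [T, T, T]
r5 m[cld→φ2] = [T, T, T]
r5 m[rain→φ3] = [T, T, T]
r5 m[ice→φ1] = [F, T, T]
r5 m[ice→φ5] = [T, T, T]
r5 m[wind→φ0] = [T, T, T]
r5 m[wind→φ2] = [T, T, T]
fixed point reached at round 5
b[wet] = ⊗ incoming = [F, F, T]

b[wet] = [F, F, T]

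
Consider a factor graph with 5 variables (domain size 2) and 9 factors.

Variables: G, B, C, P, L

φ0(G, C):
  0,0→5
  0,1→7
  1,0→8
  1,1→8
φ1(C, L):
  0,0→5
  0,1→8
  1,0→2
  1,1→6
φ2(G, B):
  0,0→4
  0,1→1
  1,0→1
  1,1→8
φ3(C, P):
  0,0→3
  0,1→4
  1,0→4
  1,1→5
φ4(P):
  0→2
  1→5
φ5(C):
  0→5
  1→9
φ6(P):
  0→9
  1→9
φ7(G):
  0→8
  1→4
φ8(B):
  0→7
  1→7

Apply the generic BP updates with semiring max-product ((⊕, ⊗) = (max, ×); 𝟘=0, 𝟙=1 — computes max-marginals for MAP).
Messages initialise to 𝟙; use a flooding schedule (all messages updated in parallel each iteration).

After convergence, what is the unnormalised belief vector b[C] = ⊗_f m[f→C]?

init: all messages = 𝟙 over 2 values
r1 m[φ0→G] = [7, 8]
r1 m[φ0→C] = [8, 8]
r1 m[φ1→C] = [8, 6]
r1 m[φ1→L] = [5, 8]
r1 m[φ2→G] = [4, 8]
r1 m[φ2→B] = [4, 8]
r1 m[φ3→C] = [4, 5]
r1 m[φ3→P] = [4, 5]
r1 m[φ4→P] = [2, 5]
r1 m[φ5→C] = [5, 9]
r1 m[φ6→P] = [9, 9]
r1 m[φ7→G] = [8, 4]
r1 m[φ8→B] = [7, 7]
r1 m[G→φ0] = [1, 1]
r1 m[G→φ2] = [1, 1]
r1 m[G→φ7] = [1, 1]
r1 m[B→φ2] = [1, 1]
r1 m[B→φ8] = [1, 1]
r1 m[C→φ0] = [1, 1]
r1 m[C→φ1] = [1, 1]
r1 m[C→φ3] = [1, 1]
r1 m[C→φ5] = [1, 1]
r1 m[P→φ3] = [1, 1]
r1 m[P→φ4] = [1, 1]
r1 m[P→φ6] = [1, 1]
r1 m[L→φ1] = [1, 1]
r2 m[φ0→G] = [7, 8]
r2 m[φ0→C] = [8, 8]
r2 m[φ1→C] = [8, 6]
r2 m[φ1→L] = [5, 8]
r2 m[φ2→G] = [4, 8]
r2 m[φ2→B] = [4, 8]
r2 m[φ3→C] = [4, 5]
r2 m[φ3→P] = [4, 5]
r2 m[φ4→P] = [2, 5]
r2 m[φ5→C] = [5, 9]
r2 m[φ6→P] = [9, 9]
r2 m[φ7→G] = [8, 4]
r2 m[φ8→B] = [7, 7]
r2 m[G→φ0] = [32, 32]
r2 m[G→φ2] = [56, 32]
r2 m[G→φ7] = [28, 64]
r2 m[B→φ2] = [7, 7]
r2 m[B→φ8] = [4, 8]
r2 m[C→φ0] = [160, 270]
r2 m[C→φ1] = [160, 360]
r2 m[C→φ3] = [320, 432]
r2 m[C→φ5] = [256, 240]
r2 m[P→φ3] = [18, 45]
r2 m[P→φ4] = [36, 45]
r2 m[P→φ6] = [8, 25]
r2 m[L→φ1] = [1, 1]
r3 m[φ0→G] = [1890, 2160]
r3 m[φ0→C] = [256, 256]
r3 m[φ1→C] = [8, 6]
r3 m[φ1→L] = [800, 2160]
r3 m[φ2→G] = [28, 56]
r3 m[φ2→B] = [224, 256]
r3 m[φ3→C] = [180, 225]
r3 m[φ3→P] = [1728, 2160]
r3 m[φ4→P] = [2, 5]
r3 m[φ5→C] = [5, 9]
r3 m[φ6→P] = [9, 9]
r3 m[φ7→G] = [8, 4]
r3 m[φ8→B] = [7, 7]
r3 m[G→φ0] = [32, 32]
r3 m[G→φ2] = [56, 32]
r3 m[G→φ7] = [28, 64]
r3 m[B→φ2] = [7, 7]
r3 m[B→φ8] = [4, 8]
r3 m[C→φ0] = [160, 270]
r3 m[C→φ1] = [160, 360]
r3 m[C→φ3] = [320, 432]
r3 m[C→φ5] = [256, 240]
r3 m[P→φ3] = [18, 45]
r3 m[P→φ4] = [36, 45]
r3 m[P→φ6] = [8, 25]
r3 m[L→φ1] = [1, 1]
r4 m[φ0→G] = [1890, 2160]
r4 m[φ0→C] = [256, 256]
r4 m[φ1→C] = [8, 6]
r4 m[φ1→L] = [800, 2160]
r4 m[φ2→G] = [28, 56]
r4 m[φ2→B] = [224, 256]
r4 m[φ3→C] = [180, 225]
r4 m[φ3→P] = [1728, 2160]
r4 m[φ4→P] = [2, 5]
r4 m[φ5→C] = [5, 9]
r4 m[φ6→P] = [9, 9]
r4 m[φ7→G] = [8, 4]
r4 m[φ8→B] = [7, 7]
r4 m[G→φ0] = [224, 224]
r4 m[G→φ2] = [15120, 8640]
r4 m[G→φ7] = [52920, 120960]
r4 m[B→φ2] = [7, 7]
r4 m[B→φ8] = [224, 256]
r4 m[C→φ0] = [7200, 12150]
r4 m[C→φ1] = [230400, 518400]
r4 m[C→φ3] = [10240, 13824]
r4 m[C→φ5] = [368640, 345600]
r4 m[P→φ3] = [18, 45]
r4 m[P→φ4] = [15552, 19440]
r4 m[P→φ6] = [3456, 10800]
r4 m[L→φ1] = [1, 1]
r5 m[φ0→G] = [85050, 97200]
r5 m[φ0→C] = [1792, 1792]
r5 m[φ1→C] = [8, 6]
r5 m[φ1→L] = [1152000, 3110400]
r5 m[φ2→G] = [28, 56]
r5 m[φ2→B] = [60480, 69120]
r5 m[φ3→C] = [180, 225]
r5 m[φ3→P] = [55296, 69120]
r5 m[φ4→P] = [2, 5]
r5 m[φ5→C] = [5, 9]
r5 m[φ6→P] = [9, 9]
r5 m[φ7→G] = [8, 4]
r5 m[φ8→B] = [7, 7]
r5 m[G→φ0] = [224, 224]
r5 m[G→φ2] = [15120, 8640]
r5 m[G→φ7] = [52920, 120960]
r5 m[B→φ2] = [7, 7]
r5 m[B→φ8] = [224, 256]
r5 m[C→φ0] = [7200, 12150]
r5 m[C→φ1] = [230400, 518400]
r5 m[C→φ3] = [10240, 13824]
r5 m[C→φ5] = [368640, 345600]
r5 m[P→φ3] = [18, 45]
r5 m[P→φ4] = [15552, 19440]
r5 m[P→φ6] = [3456, 10800]
r5 m[L→φ1] = [1, 1]
r6 m[φ0→G] = [85050, 97200]
r6 m[φ0→C] = [1792, 1792]
r6 m[φ1→C] = [8, 6]
r6 m[φ1→L] = [1152000, 3110400]
r6 m[φ2→G] = [28, 56]
r6 m[φ2→B] = [60480, 69120]
r6 m[φ3→C] = [180, 225]
r6 m[φ3→P] = [55296, 69120]
r6 m[φ4→P] = [2, 5]
r6 m[φ5→C] = [5, 9]
r6 m[φ6→P] = [9, 9]
r6 m[φ7→G] = [8, 4]
r6 m[φ8→B] = [7, 7]
r6 m[G→φ0] = [224, 224]
r6 m[G→φ2] = [680400, 388800]
r6 m[G→φ7] = [2381400, 5443200]
r6 m[B→φ2] = [7, 7]
r6 m[B→φ8] = [60480, 69120]
r6 m[C→φ0] = [7200, 12150]
r6 m[C→φ1] = [1612800, 3628800]
r6 m[C→φ3] = [71680, 96768]
r6 m[C→φ5] = [2580480, 2419200]
r6 m[P→φ3] = [18, 45]
r6 m[P→φ4] = [497664, 622080]
r6 m[P→φ6] = [110592, 345600]
r6 m[L→φ1] = [1, 1]
r7 m[φ0→G] = [85050, 97200]
r7 m[φ0→C] = [1792, 1792]
r7 m[φ1→C] = [8, 6]
r7 m[φ1→L] = [8064000, 21772800]
r7 m[φ2→G] = [28, 56]
r7 m[φ2→B] = [2721600, 3110400]
r7 m[φ3→C] = [180, 225]
r7 m[φ3→P] = [387072, 483840]
r7 m[φ4→P] = [2, 5]
r7 m[φ5→C] = [5, 9]
r7 m[φ6→P] = [9, 9]
r7 m[φ7→G] = [8, 4]
r7 m[φ8→B] = [7, 7]
r7 m[G→φ0] = [224, 224]
r7 m[G→φ2] = [680400, 388800]
r7 m[G→φ7] = [2381400, 5443200]
r7 m[B→φ2] = [7, 7]
r7 m[B→φ8] = [60480, 69120]
r7 m[C→φ0] = [7200, 12150]
r7 m[C→φ1] = [1612800, 3628800]
r7 m[C→φ3] = [71680, 96768]
r7 m[C→φ5] = [2580480, 2419200]
r7 m[P→φ3] = [18, 45]
r7 m[P→φ4] = [497664, 622080]
r7 m[P→φ6] = [110592, 345600]
r7 m[L→φ1] = [1, 1]
r8 m[φ0→G] = [85050, 97200]
r8 m[φ0→C] = [1792, 1792]
r8 m[φ1→C] = [8, 6]
r8 m[φ1→L] = [8064000, 21772800]
r8 m[φ2→G] = [28, 56]
r8 m[φ2→B] = [2721600, 3110400]
r8 m[φ3→C] = [180, 225]
r8 m[φ3→P] = [387072, 483840]
r8 m[φ4→P] = [2, 5]
r8 m[φ5→C] = [5, 9]
r8 m[φ6→P] = [9, 9]
r8 m[φ7→G] = [8, 4]
r8 m[φ8→B] = [7, 7]
r8 m[G→φ0] = [224, 224]
r8 m[G→φ2] = [680400, 388800]
r8 m[G→φ7] = [2381400, 5443200]
r8 m[B→φ2] = [7, 7]
r8 m[B→φ8] = [2721600, 3110400]
r8 m[C→φ0] = [7200, 12150]
r8 m[C→φ1] = [1612800, 3628800]
r8 m[C→φ3] = [71680, 96768]
r8 m[C→φ5] = [2580480, 2419200]
r8 m[P→φ3] = [18, 45]
r8 m[P→φ4] = [3483648, 4354560]
r8 m[P→φ6] = [774144, 2419200]
r8 m[L→φ1] = [1, 1]
r9 m[φ0→G] = [85050, 97200]
r9 m[φ0→C] = [1792, 1792]
r9 m[φ1→C] = [8, 6]
r9 m[φ1→L] = [8064000, 21772800]
r9 m[φ2→G] = [28, 56]
r9 m[φ2→B] = [2721600, 3110400]
r9 m[φ3→C] = [180, 225]
r9 m[φ3→P] = [387072, 483840]
r9 m[φ4→P] = [2, 5]
r9 m[φ5→C] = [5, 9]
r9 m[φ6→P] = [9, 9]
r9 m[φ7→G] = [8, 4]
r9 m[φ8→B] = [7, 7]
r9 m[G→φ0] = [224, 224]
r9 m[G→φ2] = [680400, 388800]
r9 m[G→φ7] = [2381400, 5443200]
r9 m[B→φ2] = [7, 7]
r9 m[B→φ8] = [2721600, 3110400]
r9 m[C→φ0] = [7200, 12150]
r9 m[C→φ1] = [1612800, 3628800]
r9 m[C→φ3] = [71680, 96768]
r9 m[C→φ5] = [2580480, 2419200]
r9 m[P→φ3] = [18, 45]
r9 m[P→φ4] = [3483648, 4354560]
r9 m[P→φ6] = [774144, 2419200]
r9 m[L→φ1] = [1, 1]
fixed point reached at round 9
b[C] = ⊗ incoming = [12902400, 21772800]

b[C] = [12902400, 21772800]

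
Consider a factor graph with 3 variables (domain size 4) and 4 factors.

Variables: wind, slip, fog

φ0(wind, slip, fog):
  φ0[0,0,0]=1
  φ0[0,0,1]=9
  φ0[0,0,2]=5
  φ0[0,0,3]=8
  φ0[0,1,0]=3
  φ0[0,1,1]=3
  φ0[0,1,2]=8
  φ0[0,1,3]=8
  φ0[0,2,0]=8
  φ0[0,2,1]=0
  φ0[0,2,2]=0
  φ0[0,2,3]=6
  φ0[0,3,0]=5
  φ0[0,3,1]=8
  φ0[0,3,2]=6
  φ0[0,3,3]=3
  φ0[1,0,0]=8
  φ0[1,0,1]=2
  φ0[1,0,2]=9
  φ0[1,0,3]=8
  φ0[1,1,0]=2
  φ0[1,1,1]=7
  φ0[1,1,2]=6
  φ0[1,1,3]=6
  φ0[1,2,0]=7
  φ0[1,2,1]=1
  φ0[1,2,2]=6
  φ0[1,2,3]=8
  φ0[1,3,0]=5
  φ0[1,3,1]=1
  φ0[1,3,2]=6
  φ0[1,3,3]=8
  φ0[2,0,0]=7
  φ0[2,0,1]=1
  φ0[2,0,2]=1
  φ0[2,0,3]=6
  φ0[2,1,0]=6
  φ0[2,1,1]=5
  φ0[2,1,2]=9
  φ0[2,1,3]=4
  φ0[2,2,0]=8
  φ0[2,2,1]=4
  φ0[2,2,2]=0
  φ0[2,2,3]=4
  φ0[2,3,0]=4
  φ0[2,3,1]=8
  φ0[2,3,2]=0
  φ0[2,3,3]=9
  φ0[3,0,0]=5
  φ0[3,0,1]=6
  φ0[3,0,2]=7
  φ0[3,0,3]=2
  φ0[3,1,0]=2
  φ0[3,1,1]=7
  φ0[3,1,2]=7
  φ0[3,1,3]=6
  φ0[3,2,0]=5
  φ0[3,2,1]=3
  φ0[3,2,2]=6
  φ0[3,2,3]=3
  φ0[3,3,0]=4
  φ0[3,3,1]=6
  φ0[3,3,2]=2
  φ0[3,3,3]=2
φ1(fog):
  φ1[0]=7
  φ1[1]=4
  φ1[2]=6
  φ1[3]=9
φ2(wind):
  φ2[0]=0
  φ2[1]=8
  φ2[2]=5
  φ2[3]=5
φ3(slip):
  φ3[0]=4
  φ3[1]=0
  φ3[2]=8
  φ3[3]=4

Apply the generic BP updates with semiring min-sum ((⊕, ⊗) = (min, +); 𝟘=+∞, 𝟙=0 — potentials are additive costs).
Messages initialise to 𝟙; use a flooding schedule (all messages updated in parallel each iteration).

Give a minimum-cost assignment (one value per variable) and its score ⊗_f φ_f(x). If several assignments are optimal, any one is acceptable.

init: all messages = 𝟙 over 4 values
r1 m[φ0→wind] = [0, 1, 0, 2]
r1 m[φ0→slip] = [1, 2, 0, 0]
r1 m[φ0→fog] = [1, 0, 0, 2]
r1 m[φ1→fog] = [7, 4, 6, 9]
r1 m[φ2→wind] = [0, 8, 5, 5]
r1 m[φ3→slip] = [4, 0, 8, 4]
r1 m[wind→φ0] = [0, 0, 0, 0]
r1 m[wind→φ2] = [0, 0, 0, 0]
r1 m[slip→φ0] = [0, 0, 0, 0]
r1 m[slip→φ3] = [0, 0, 0, 0]
r1 m[fog→φ0] = [0, 0, 0, 0]
r1 m[fog→φ1] = [0, 0, 0, 0]
r2 m[φ0→wind] = [0, 1, 0, 2]
r2 m[φ0→slip] = [1, 2, 0, 0]
r2 m[φ0→fog] = [1, 0, 0, 2]
r2 m[φ1→fog] = [7, 4, 6, 9]
r2 m[φ2→wind] = [0, 8, 5, 5]
r2 m[φ3→slip] = [4, 0, 8, 4]
r2 m[wind→φ0] = [0, 8, 5, 5]
r2 m[wind→φ2] = [0, 1, 0, 2]
r2 m[slip→φ0] = [4, 0, 8, 4]
r2 m[slip→φ3] = [1, 2, 0, 0]
r2 m[fog→φ0] = [7, 4, 6, 9]
r2 m[fog→φ1] = [1, 0, 0, 2]
r3 m[φ0→wind] = [7, 9, 9, 9]
r3 m[φ0→slip] = [8, 7, 4, 11]
r3 m[φ0→fog] = [3, 3, 8, 7]
r3 m[φ1→fog] = [7, 4, 6, 9]
r3 m[φ2→wind] = [0, 8, 5, 5]
r3 m[φ3→slip] = [4, 0, 8, 4]
r3 m[wind→φ0] = [0, 8, 5, 5]
r3 m[wind→φ2] = [0, 1, 0, 2]
r3 m[slip→φ0] = [4, 0, 8, 4]
r3 m[slip→φ3] = [1, 2, 0, 0]
r3 m[fog→φ0] = [7, 4, 6, 9]
r3 m[fog→φ1] = [1, 0, 0, 2]
r4 m[φ0→wind] = [7, 9, 9, 9]
r4 m[φ0→slip] = [8, 7, 4, 11]
r4 m[φ0→fog] = [3, 3, 8, 7]
r4 m[φ1→fog] = [7, 4, 6, 9]
r4 m[φ2→wind] = [0, 8, 5, 5]
r4 m[φ3→slip] = [4, 0, 8, 4]
r4 m[wind→φ0] = [0, 8, 5, 5]
r4 m[wind→φ2] = [7, 9, 9, 9]
r4 m[slip→φ0] = [4, 0, 8, 4]
r4 m[slip→φ3] = [8, 7, 4, 11]
r4 m[fog→φ0] = [7, 4, 6, 9]
r4 m[fog→φ1] = [3, 3, 8, 7]
r5 m[φ0→wind] = [7, 9, 9, 9]
r5 m[φ0→slip] = [8, 7, 4, 11]
r5 m[φ0→fog] = [3, 3, 8, 7]
r5 m[φ1→fog] = [7, 4, 6, 9]
r5 m[φ2→wind] = [0, 8, 5, 5]
r5 m[φ3→slip] = [4, 0, 8, 4]
r5 m[wind→φ0] = [0, 8, 5, 5]
r5 m[wind→φ2] = [7, 9, 9, 9]
r5 m[slip→φ0] = [4, 0, 8, 4]
r5 m[slip→φ3] = [8, 7, 4, 11]
r5 m[fog→φ0] = [7, 4, 6, 9]
r5 m[fog→φ1] = [3, 3, 8, 7]
fixed point reached at round 5
traceback from wind: (wind=0, slip=1, fog=1), score=7

assignment: (wind=0, slip=1, fog=1); score = 7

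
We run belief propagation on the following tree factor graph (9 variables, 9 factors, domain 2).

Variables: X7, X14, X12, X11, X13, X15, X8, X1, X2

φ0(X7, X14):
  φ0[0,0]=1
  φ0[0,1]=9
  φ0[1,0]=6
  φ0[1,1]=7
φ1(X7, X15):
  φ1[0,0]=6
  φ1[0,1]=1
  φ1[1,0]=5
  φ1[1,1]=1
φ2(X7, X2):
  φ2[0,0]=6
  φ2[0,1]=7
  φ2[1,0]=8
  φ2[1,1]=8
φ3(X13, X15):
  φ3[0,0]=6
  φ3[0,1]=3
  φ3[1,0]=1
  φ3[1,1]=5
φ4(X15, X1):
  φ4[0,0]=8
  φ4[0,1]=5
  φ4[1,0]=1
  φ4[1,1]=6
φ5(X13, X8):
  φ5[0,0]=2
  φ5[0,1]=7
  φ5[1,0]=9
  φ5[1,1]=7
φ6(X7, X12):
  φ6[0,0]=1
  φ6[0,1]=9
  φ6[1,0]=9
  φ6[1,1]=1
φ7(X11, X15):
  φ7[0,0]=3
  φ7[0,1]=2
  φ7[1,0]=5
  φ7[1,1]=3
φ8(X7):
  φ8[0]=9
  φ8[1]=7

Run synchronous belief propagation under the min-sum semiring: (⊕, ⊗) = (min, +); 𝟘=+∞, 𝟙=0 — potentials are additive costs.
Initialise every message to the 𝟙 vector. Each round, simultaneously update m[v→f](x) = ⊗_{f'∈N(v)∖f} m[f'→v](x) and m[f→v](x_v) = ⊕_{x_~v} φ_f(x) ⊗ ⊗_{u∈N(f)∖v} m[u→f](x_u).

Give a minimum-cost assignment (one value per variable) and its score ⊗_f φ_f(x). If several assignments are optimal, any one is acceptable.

assignment: (X7=0, X14=0, X12=0, X11=0, X13=0, X15=1, X8=0, X1=0, X2=0); score = 26

init: all messages = 𝟙 over 2 values
r1 m[φ0→X7] = [1, 6]
r1 m[φ0→X14] = [1, 7]
r1 m[φ1→X7] = [1, 1]
r1 m[φ1→X15] = [5, 1]
r1 m[φ2→X7] = [6, 8]
r1 m[φ2→X2] = [6, 7]
r1 m[φ3→X13] = [3, 1]
r1 m[φ3→X15] = [1, 3]
r1 m[φ4→X15] = [5, 1]
r1 m[φ4→X1] = [1, 5]
r1 m[φ5→X13] = [2, 7]
r1 m[φ5→X8] = [2, 7]
r1 m[φ6→X7] = [1, 1]
r1 m[φ6→X12] = [1, 1]
r1 m[φ7→X11] = [2, 3]
r1 m[φ7→X15] = [3, 2]
r1 m[φ8→X7] = [9, 7]
r1 m[X7→φ0] = [0, 0]
r1 m[X7→φ1] = [0, 0]
r1 m[X7→φ2] = [0, 0]
r1 m[X7→φ6] = [0, 0]
r1 m[X7→φ8] = [0, 0]
r1 m[X14→φ0] = [0, 0]
r1 m[X12→φ6] = [0, 0]
r1 m[X11→φ7] = [0, 0]
r1 m[X13→φ3] = [0, 0]
r1 m[X13→φ5] = [0, 0]
r1 m[X15→φ1] = [0, 0]
r1 m[X15→φ3] = [0, 0]
r1 m[X15→φ4] = [0, 0]
r1 m[X15→φ7] = [0, 0]
r1 m[X8→φ5] = [0, 0]
r1 m[X1→φ4] = [0, 0]
r1 m[X2→φ2] = [0, 0]
r2 m[φ0→X7] = [1, 6]
r2 m[φ0→X14] = [1, 7]
r2 m[φ1→X7] = [1, 1]
r2 m[φ1→X15] = [5, 1]
r2 m[φ2→X7] = [6, 8]
r2 m[φ2→X2] = [6, 7]
r2 m[φ3→X13] = [3, 1]
r2 m[φ3→X15] = [1, 3]
r2 m[φ4→X15] = [5, 1]
r2 m[φ4→X1] = [1, 5]
r2 m[φ5→X13] = [2, 7]
r2 m[φ5→X8] = [2, 7]
r2 m[φ6→X7] = [1, 1]
r2 m[φ6→X12] = [1, 1]
r2 m[φ7→X11] = [2, 3]
r2 m[φ7→X15] = [3, 2]
r2 m[φ8→X7] = [9, 7]
r2 m[X7→φ0] = [17, 17]
r2 m[X7→φ1] = [17, 22]
r2 m[X7→φ2] = [12, 15]
r2 m[X7→φ6] = [17, 22]
r2 m[X7→φ8] = [9, 16]
r2 m[X14→φ0] = [0, 0]
r2 m[X12→φ6] = [0, 0]
r2 m[X11→φ7] = [0, 0]
r2 m[X13→φ3] = [2, 7]
r2 m[X13→φ5] = [3, 1]
r2 m[X15→φ1] = [9, 6]
r2 m[X15→φ3] = [13, 4]
r2 m[X15→φ4] = [9, 6]
r2 m[X15→φ7] = [11, 5]
r2 m[X8→φ5] = [0, 0]
r2 m[X1→φ4] = [0, 0]
r2 m[X2→φ2] = [0, 0]
r3 m[φ0→X7] = [1, 6]
r3 m[φ0→X14] = [18, 24]
r3 m[φ1→X7] = [7, 7]
r3 m[φ1→X15] = [23, 18]
r3 m[φ2→X7] = [6, 8]
r3 m[φ2→X2] = [18, 19]
r3 m[φ3→X13] = [7, 9]
r3 m[φ3→X15] = [8, 5]
r3 m[φ4→X15] = [5, 1]
r3 m[φ4→X1] = [7, 12]
r3 m[φ5→X13] = [2, 7]
r3 m[φ5→X8] = [5, 8]
r3 m[φ6→X7] = [1, 1]
r3 m[φ6→X12] = [18, 23]
r3 m[φ7→X11] = [7, 8]
r3 m[φ7→X15] = [3, 2]
r3 m[φ8→X7] = [9, 7]
r3 m[X7→φ0] = [17, 17]
r3 m[X7→φ1] = [17, 22]
r3 m[X7→φ2] = [12, 15]
r3 m[X7→φ6] = [17, 22]
r3 m[X7→φ8] = [9, 16]
r3 m[X14→φ0] = [0, 0]
r3 m[X12→φ6] = [0, 0]
r3 m[X11→φ7] = [0, 0]
r3 m[X13→φ3] = [2, 7]
r3 m[X13→φ5] = [3, 1]
r3 m[X15→φ1] = [9, 6]
r3 m[X15→φ3] = [13, 4]
r3 m[X15→φ4] = [9, 6]
r3 m[X15→φ7] = [11, 5]
r3 m[X8→φ5] = [0, 0]
r3 m[X1→φ4] = [0, 0]
r3 m[X2→φ2] = [0, 0]
r4 m[φ0→X7] = [1, 6]
r4 m[φ0→X14] = [18, 24]
r4 m[φ1→X7] = [7, 7]
r4 m[φ1→X15] = [23, 18]
r4 m[φ2→X7] = [6, 8]
r4 m[φ2→X2] = [18, 19]
r4 m[φ3→X13] = [7, 9]
r4 m[φ3→X15] = [8, 5]
r4 m[φ4→X15] = [5, 1]
r4 m[φ4→X1] = [7, 12]
r4 m[φ5→X13] = [2, 7]
r4 m[φ5→X8] = [5, 8]
r4 m[φ6→X7] = [1, 1]
r4 m[φ6→X12] = [18, 23]
r4 m[φ7→X11] = [7, 8]
r4 m[φ7→X15] = [3, 2]
r4 m[φ8→X7] = [9, 7]
r4 m[X7→φ0] = [23, 23]
r4 m[X7→φ1] = [17, 22]
r4 m[X7→φ2] = [18, 21]
r4 m[X7→φ6] = [23, 28]
r4 m[X7→φ8] = [15, 22]
r4 m[X14→φ0] = [0, 0]
r4 m[X12→φ6] = [0, 0]
r4 m[X11→φ7] = [0, 0]
r4 m[X13→φ3] = [2, 7]
r4 m[X13→φ5] = [7, 9]
r4 m[X15→φ1] = [16, 8]
r4 m[X15→φ3] = [31, 21]
r4 m[X15→φ4] = [34, 25]
r4 m[X15→φ7] = [36, 24]
r4 m[X8→φ5] = [0, 0]
r4 m[X1→φ4] = [0, 0]
r4 m[X2→φ2] = [0, 0]
r5 m[φ0→X7] = [1, 6]
r5 m[φ0→X14] = [24, 30]
r5 m[φ1→X7] = [9, 9]
r5 m[φ1→X15] = [23, 18]
r5 m[φ2→X7] = [6, 8]
r5 m[φ2→X2] = [24, 25]
r5 m[φ3→X13] = [24, 26]
r5 m[φ3→X15] = [8, 5]
r5 m[φ4→X15] = [5, 1]
r5 m[φ4→X1] = [26, 31]
r5 m[φ5→X13] = [2, 7]
r5 m[φ5→X8] = [9, 14]
r5 m[φ6→X7] = [1, 1]
r5 m[φ6→X12] = [24, 29]
r5 m[φ7→X11] = [26, 27]
r5 m[φ7→X15] = [3, 2]
r5 m[φ8→X7] = [9, 7]
r5 m[X7→φ0] = [23, 23]
r5 m[X7→φ1] = [17, 22]
r5 m[X7→φ2] = [18, 21]
r5 m[X7→φ6] = [23, 28]
r5 m[X7→φ8] = [15, 22]
r5 m[X14→φ0] = [0, 0]
r5 m[X12→φ6] = [0, 0]
r5 m[X11→φ7] = [0, 0]
r5 m[X13→φ3] = [2, 7]
r5 m[X13→φ5] = [7, 9]
r5 m[X15→φ1] = [16, 8]
r5 m[X15→φ3] = [31, 21]
r5 m[X15→φ4] = [34, 25]
r5 m[X15→φ7] = [36, 24]
r5 m[X8→φ5] = [0, 0]
r5 m[X1→φ4] = [0, 0]
r5 m[X2→φ2] = [0, 0]
r6 m[φ0→X7] = [1, 6]
r6 m[φ0→X14] = [24, 30]
r6 m[φ1→X7] = [9, 9]
r6 m[φ1→X15] = [23, 18]
r6 m[φ2→X7] = [6, 8]
r6 m[φ2→X2] = [24, 25]
r6 m[φ3→X13] = [24, 26]
r6 m[φ3→X15] = [8, 5]
r6 m[φ4→X15] = [5, 1]
r6 m[φ4→X1] = [26, 31]
r6 m[φ5→X13] = [2, 7]
r6 m[φ5→X8] = [9, 14]
r6 m[φ6→X7] = [1, 1]
r6 m[φ6→X12] = [24, 29]
r6 m[φ7→X11] = [26, 27]
r6 m[φ7→X15] = [3, 2]
r6 m[φ8→X7] = [9, 7]
r6 m[X7→φ0] = [25, 25]
r6 m[X7→φ1] = [17, 22]
r6 m[X7→φ2] = [20, 23]
r6 m[X7→φ6] = [25, 30]
r6 m[X7→φ8] = [17, 24]
r6 m[X14→φ0] = [0, 0]
r6 m[X12→φ6] = [0, 0]
r6 m[X11→φ7] = [0, 0]
r6 m[X13→φ3] = [2, 7]
r6 m[X13→φ5] = [24, 26]
r6 m[X15→φ1] = [16, 8]
r6 m[X15→φ3] = [31, 21]
r6 m[X15→φ4] = [34, 25]
r6 m[X15→φ7] = [36, 24]
r6 m[X8→φ5] = [0, 0]
r6 m[X1→φ4] = [0, 0]
r6 m[X2→φ2] = [0, 0]
r7 m[φ0→X7] = [1, 6]
r7 m[φ0→X14] = [26, 32]
r7 m[φ1→X7] = [9, 9]
r7 m[φ1→X15] = [23, 18]
r7 m[φ2→X7] = [6, 8]
r7 m[φ2→X2] = [26, 27]
r7 m[φ3→X13] = [24, 26]
r7 m[φ3→X15] = [8, 5]
r7 m[φ4→X15] = [5, 1]
r7 m[φ4→X1] = [26, 31]
r7 m[φ5→X13] = [2, 7]
r7 m[φ5→X8] = [26, 31]
r7 m[φ6→X7] = [1, 1]
r7 m[φ6→X12] = [26, 31]
r7 m[φ7→X11] = [26, 27]
r7 m[φ7→X15] = [3, 2]
r7 m[φ8→X7] = [9, 7]
r7 m[X7→φ0] = [25, 25]
r7 m[X7→φ1] = [17, 22]
r7 m[X7→φ2] = [20, 23]
r7 m[X7→φ6] = [25, 30]
r7 m[X7→φ8] = [17, 24]
r7 m[X14→φ0] = [0, 0]
r7 m[X12→φ6] = [0, 0]
r7 m[X11→φ7] = [0, 0]
r7 m[X13→φ3] = [2, 7]
r7 m[X13→φ5] = [24, 26]
r7 m[X15→φ1] = [16, 8]
r7 m[X15→φ3] = [31, 21]
r7 m[X15→φ4] = [34, 25]
r7 m[X15→φ7] = [36, 24]
r7 m[X8→φ5] = [0, 0]
r7 m[X1→φ4] = [0, 0]
r7 m[X2→φ2] = [0, 0]
r8 m[φ0→X7] = [1, 6]
r8 m[φ0→X14] = [26, 32]
r8 m[φ1→X7] = [9, 9]
r8 m[φ1→X15] = [23, 18]
r8 m[φ2→X7] = [6, 8]
r8 m[φ2→X2] = [26, 27]
r8 m[φ3→X13] = [24, 26]
r8 m[φ3→X15] = [8, 5]
r8 m[φ4→X15] = [5, 1]
r8 m[φ4→X1] = [26, 31]
r8 m[φ5→X13] = [2, 7]
r8 m[φ5→X8] = [26, 31]
r8 m[φ6→X7] = [1, 1]
r8 m[φ6→X12] = [26, 31]
r8 m[φ7→X11] = [26, 27]
r8 m[φ7→X15] = [3, 2]
r8 m[φ8→X7] = [9, 7]
r8 m[X7→φ0] = [25, 25]
r8 m[X7→φ1] = [17, 22]
r8 m[X7→φ2] = [20, 23]
r8 m[X7→φ6] = [25, 30]
r8 m[X7→φ8] = [17, 24]
r8 m[X14→φ0] = [0, 0]
r8 m[X12→φ6] = [0, 0]
r8 m[X11→φ7] = [0, 0]
r8 m[X13→φ3] = [2, 7]
r8 m[X13→φ5] = [24, 26]
r8 m[X15→φ1] = [16, 8]
r8 m[X15→φ3] = [31, 21]
r8 m[X15→φ4] = [34, 25]
r8 m[X15→φ7] = [36, 24]
r8 m[X8→φ5] = [0, 0]
r8 m[X1→φ4] = [0, 0]
r8 m[X2→φ2] = [0, 0]
fixed point reached at round 8
traceback from X7: (X7=0, X14=0, X12=0, X11=0, X13=0, X15=1, X8=0, X1=0, X2=0), score=26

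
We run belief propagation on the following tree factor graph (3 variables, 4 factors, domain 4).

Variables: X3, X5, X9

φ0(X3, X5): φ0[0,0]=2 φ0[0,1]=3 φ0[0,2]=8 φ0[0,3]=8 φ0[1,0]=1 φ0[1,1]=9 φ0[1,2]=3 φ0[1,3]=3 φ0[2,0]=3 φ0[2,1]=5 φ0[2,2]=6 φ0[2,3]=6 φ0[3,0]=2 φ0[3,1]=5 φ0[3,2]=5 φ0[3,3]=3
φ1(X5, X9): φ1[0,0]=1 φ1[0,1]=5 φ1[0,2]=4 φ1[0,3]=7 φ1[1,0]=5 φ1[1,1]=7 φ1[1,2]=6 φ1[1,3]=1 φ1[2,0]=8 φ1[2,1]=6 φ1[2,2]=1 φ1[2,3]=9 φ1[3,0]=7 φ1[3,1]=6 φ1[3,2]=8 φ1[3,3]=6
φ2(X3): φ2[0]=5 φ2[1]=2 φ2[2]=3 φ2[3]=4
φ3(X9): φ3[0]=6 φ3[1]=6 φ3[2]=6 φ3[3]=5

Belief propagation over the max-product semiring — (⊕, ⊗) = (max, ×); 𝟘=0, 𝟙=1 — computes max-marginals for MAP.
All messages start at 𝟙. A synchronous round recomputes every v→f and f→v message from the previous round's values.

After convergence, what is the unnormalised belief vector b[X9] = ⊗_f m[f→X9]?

init: all messages = 𝟙 over 4 values
r1 m[φ0→X3] = [8, 9, 6, 5]
r1 m[φ0→X5] = [3, 9, 8, 8]
r1 m[φ1→X5] = [7, 7, 9, 8]
r1 m[φ1→X9] = [8, 7, 8, 9]
r1 m[φ2→X3] = [5, 2, 3, 4]
r1 m[φ3→X9] = [6, 6, 6, 5]
r1 m[X3→φ0] = [1, 1, 1, 1]
r1 m[X3→φ2] = [1, 1, 1, 1]
r1 m[X5→φ0] = [1, 1, 1, 1]
r1 m[X5→φ1] = [1, 1, 1, 1]
r1 m[X9→φ1] = [1, 1, 1, 1]
r1 m[X9→φ3] = [1, 1, 1, 1]
r2 m[φ0→X3] = [8, 9, 6, 5]
r2 m[φ0→X5] = [3, 9, 8, 8]
r2 m[φ1→X5] = [7, 7, 9, 8]
r2 m[φ1→X9] = [8, 7, 8, 9]
r2 m[φ2→X3] = [5, 2, 3, 4]
r2 m[φ3→X9] = [6, 6, 6, 5]
r2 m[X3→φ0] = [5, 2, 3, 4]
r2 m[X3→φ2] = [8, 9, 6, 5]
r2 m[X5→φ0] = [7, 7, 9, 8]
r2 m[X5→φ1] = [3, 9, 8, 8]
r2 m[X9→φ1] = [6, 6, 6, 5]
r2 m[X9→φ3] = [8, 7, 8, 9]
r3 m[φ0→X3] = [72, 63, 54, 45]
r3 m[φ0→X5] = [10, 20, 40, 40]
r3 m[φ1→X5] = [35, 42, 48, 48]
r3 m[φ1→X9] = [64, 63, 64, 72]
r3 m[φ2→X3] = [5, 2, 3, 4]
r3 m[φ3→X9] = [6, 6, 6, 5]
r3 m[X3→φ0] = [5, 2, 3, 4]
r3 m[X3→φ2] = [8, 9, 6, 5]
r3 m[X5→φ0] = [7, 7, 9, 8]
r3 m[X5→φ1] = [3, 9, 8, 8]
r3 m[X9→φ1] = [6, 6, 6, 5]
r3 m[X9→φ3] = [8, 7, 8, 9]
r4 m[φ0→X3] = [72, 63, 54, 45]
r4 m[φ0→X5] = [10, 20, 40, 40]
r4 m[φ1→X5] = [35, 42, 48, 48]
r4 m[φ1→X9] = [64, 63, 64, 72]
r4 m[φ2→X3] = [5, 2, 3, 4]
r4 m[φ3→X9] = [6, 6, 6, 5]
r4 m[X3→φ0] = [5, 2, 3, 4]
r4 m[X3→φ2] = [72, 63, 54, 45]
r4 m[X5→φ0] = [35, 42, 48, 48]
r4 m[X5→φ1] = [10, 20, 40, 40]
r4 m[X9→φ1] = [6, 6, 6, 5]
r4 m[X9→φ3] = [64, 63, 64, 72]
r5 m[φ0→X3] = [384, 378, 288, 240]
r5 m[φ0→X5] = [10, 20, 40, 40]
r5 m[φ1→X5] = [35, 42, 48, 48]
r5 m[φ1→X9] = [320, 240, 320, 360]
r5 m[φ2→X3] = [5, 2, 3, 4]
r5 m[φ3→X9] = [6, 6, 6, 5]
r5 m[X3→φ0] = [5, 2, 3, 4]
r5 m[X3→φ2] = [72, 63, 54, 45]
r5 m[X5→φ0] = [35, 42, 48, 48]
r5 m[X5→φ1] = [10, 20, 40, 40]
r5 m[X9→φ1] = [6, 6, 6, 5]
r5 m[X9→φ3] = [64, 63, 64, 72]
r6 m[φ0→X3] = [384, 378, 288, 240]
r6 m[φ0→X5] = [10, 20, 40, 40]
r6 m[φ1→X5] = [35, 42, 48, 48]
r6 m[φ1→X9] = [320, 240, 320, 360]
r6 m[φ2→X3] = [5, 2, 3, 4]
r6 m[φ3→X9] = [6, 6, 6, 5]
r6 m[X3→φ0] = [5, 2, 3, 4]
r6 m[X3→φ2] = [384, 378, 288, 240]
r6 m[X5→φ0] = [35, 42, 48, 48]
r6 m[X5→φ1] = [10, 20, 40, 40]
r6 m[X9→φ1] = [6, 6, 6, 5]
r6 m[X9→φ3] = [320, 240, 320, 360]
r7 m[φ0→X3] = [384, 378, 288, 240]
r7 m[φ0→X5] = [10, 20, 40, 40]
r7 m[φ1→X5] = [35, 42, 48, 48]
r7 m[φ1→X9] = [320, 240, 320, 360]
r7 m[φ2→X3] = [5, 2, 3, 4]
r7 m[φ3→X9] = [6, 6, 6, 5]
r7 m[X3→φ0] = [5, 2, 3, 4]
r7 m[X3→φ2] = [384, 378, 288, 240]
r7 m[X5→φ0] = [35, 42, 48, 48]
r7 m[X5→φ1] = [10, 20, 40, 40]
r7 m[X9→φ1] = [6, 6, 6, 5]
r7 m[X9→φ3] = [320, 240, 320, 360]
fixed point reached at round 7
b[X9] = ⊗ incoming = [1920, 1440, 1920, 1800]

b[X9] = [1920, 1440, 1920, 1800]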